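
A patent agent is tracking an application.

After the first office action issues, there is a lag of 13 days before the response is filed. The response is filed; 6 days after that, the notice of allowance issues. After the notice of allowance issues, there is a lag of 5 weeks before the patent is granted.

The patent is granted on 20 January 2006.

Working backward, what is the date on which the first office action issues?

The patent is granted: Jan 20, 2006.
The notice of allowance issues: Jan 20, 2006 − 5 weeks = Dec 16, 2005.
The response is filed: Dec 16, 2005 − 6 days = Dec 10, 2005.
The first office action issues: Dec 10, 2005 − 13 days = Nov 27, 2005.

27 November 2005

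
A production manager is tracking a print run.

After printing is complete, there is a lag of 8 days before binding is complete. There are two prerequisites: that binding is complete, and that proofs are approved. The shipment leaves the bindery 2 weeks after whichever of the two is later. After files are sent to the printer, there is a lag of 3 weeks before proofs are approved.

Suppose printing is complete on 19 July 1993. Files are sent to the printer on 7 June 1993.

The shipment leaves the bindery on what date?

Printing is complete: Jul 19, 1993.
Binding is complete: Jul 19, 1993 + 8 days = Jul 27, 1993.
Files are sent to the printer: Jun 7, 1993.
Proofs are approved: Jun 7, 1993 + 3 weeks = Jun 28, 1993.
Both prerequisites met — binding is complete (Jul 27, 1993), proofs are approved (Jun 28, 1993); the later is Jul 27, 1993.
The shipment leaves the bindery: Jul 27, 1993 + 2 weeks = Aug 10, 1993.

10 August 1993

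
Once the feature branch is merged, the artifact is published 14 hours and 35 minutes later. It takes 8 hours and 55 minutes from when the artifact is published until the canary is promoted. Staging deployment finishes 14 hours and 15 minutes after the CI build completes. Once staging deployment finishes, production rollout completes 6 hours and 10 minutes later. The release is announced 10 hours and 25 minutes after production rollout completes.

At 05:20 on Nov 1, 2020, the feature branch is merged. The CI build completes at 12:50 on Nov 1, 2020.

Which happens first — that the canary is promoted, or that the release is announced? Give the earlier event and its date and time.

The feature branch is merged: 05:20 Nov 1, 2020.
The artifact is published: 05:20 Nov 1, 2020 + 14h35m = 19:55 Nov 1, 2020.
The canary is promoted: 19:55 Nov 1, 2020 + 8h55m = 04:50 Nov 2, 2020.
The CI build completes: 12:50 Nov 1, 2020.
Staging deployment finishes: 12:50 Nov 1, 2020 + 14h15m = 03:05 Nov 2, 2020.
Production rollout completes: 03:05 Nov 2, 2020 + 6h10m = 09:15 Nov 2, 2020.
The release is announced: 09:15 Nov 2, 2020 + 10h25m = 19:40 Nov 2, 2020.
Comparing: the canary is promoted at 04:50 Nov 2, 2020 vs the release is announced at 19:40 Nov 2, 2020. Earlier: the canary is promoted.

The canary is promoted — 04:50 on Nov 2, 2020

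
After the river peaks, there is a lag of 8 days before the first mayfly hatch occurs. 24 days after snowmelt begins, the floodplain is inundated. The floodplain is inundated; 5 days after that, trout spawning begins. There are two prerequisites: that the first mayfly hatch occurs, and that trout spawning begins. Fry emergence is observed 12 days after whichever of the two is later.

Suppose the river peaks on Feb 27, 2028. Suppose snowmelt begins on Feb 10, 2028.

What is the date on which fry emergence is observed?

The river peaks: Feb 27, 2028.
The first mayfly hatch occurs: Feb 27, 2028 + 8 days = Mar 6, 2028.
Snowmelt begins: Feb 10, 2028.
The floodplain is inundated: Feb 10, 2028 + 24 days = Mar 5, 2028.
Trout spawning begins: Mar 5, 2028 + 5 days = Mar 10, 2028.
Both prerequisites met — the first mayfly hatch occurs (Mar 6, 2028), trout spawning begins (Mar 10, 2028); the later is Mar 10, 2028.
Fry emergence is observed: Mar 10, 2028 + 12 days = Mar 22, 2028.

Mar 22, 2028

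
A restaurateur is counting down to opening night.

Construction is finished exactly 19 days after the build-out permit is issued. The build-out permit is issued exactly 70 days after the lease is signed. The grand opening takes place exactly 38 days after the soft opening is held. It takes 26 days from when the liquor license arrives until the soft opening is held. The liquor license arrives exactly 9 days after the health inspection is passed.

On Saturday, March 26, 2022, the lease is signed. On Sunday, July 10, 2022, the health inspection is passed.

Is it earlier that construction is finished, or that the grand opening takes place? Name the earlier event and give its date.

The lease is signed: Mar 26, 2022.
The build-out permit is issued: Mar 26, 2022 + 70 days = Jun 4, 2022.
Construction is finished: Jun 4, 2022 + 19 days = Jun 23, 2022.
The health inspection is passed: Jul 10, 2022.
The liquor license arrives: Jul 10, 2022 + 9 days = Jul 19, 2022.
The soft opening is held: Jul 19, 2022 + 26 days = Aug 14, 2022.
The grand opening takes place: Aug 14, 2022 + 38 days = Sep 21, 2022.
Comparing: construction is finished on Jun 23, 2022 vs the grand opening takes place on Sep 21, 2022. Earlier: construction is finished.

Construction is finished — Thursday, June 23, 2022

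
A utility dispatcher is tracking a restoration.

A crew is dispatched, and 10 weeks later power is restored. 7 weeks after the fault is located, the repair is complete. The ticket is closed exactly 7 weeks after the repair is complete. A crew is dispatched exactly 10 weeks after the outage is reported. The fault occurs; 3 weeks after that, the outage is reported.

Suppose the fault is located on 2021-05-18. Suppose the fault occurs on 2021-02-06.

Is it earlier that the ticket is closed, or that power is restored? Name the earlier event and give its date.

Power is restored — 2021-07-17

The fault is located: May 18, 2021.
The repair is complete: May 18, 2021 + 7 weeks = Jul 6, 2021.
The ticket is closed: Jul 6, 2021 + 7 weeks = Aug 24, 2021.
The fault occurs: Feb 6, 2021.
The outage is reported: Feb 6, 2021 + 3 weeks = Feb 27, 2021.
A crew is dispatched: Feb 27, 2021 + 10 weeks = May 8, 2021.
Power is restored: May 8, 2021 + 10 weeks = Jul 17, 2021.
Comparing: the ticket is closed on Aug 24, 2021 vs power is restored on Jul 17, 2021. Earlier: power is restored.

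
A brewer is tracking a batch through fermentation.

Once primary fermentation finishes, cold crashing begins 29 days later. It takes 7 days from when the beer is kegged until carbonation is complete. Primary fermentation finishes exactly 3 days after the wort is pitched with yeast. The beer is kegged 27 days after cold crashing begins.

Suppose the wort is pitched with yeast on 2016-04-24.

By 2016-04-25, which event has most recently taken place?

The wort is pitched with yeast: Apr 24, 2016.
Primary fermentation finishes: Apr 24, 2016 + 3 days = Apr 27, 2016.
Cold crashing begins: Apr 27, 2016 + 29 days = May 26, 2016.
The beer is kegged: May 26, 2016 + 27 days = Jun 22, 2016.
Carbonation is complete: Jun 22, 2016 + 7 days = Jun 29, 2016.
Apr 25, 2016 falls between when the wort is pitched with yeast (Apr 24, 2016) and when primary fermentation finishes (Apr 27, 2016).

The wort is pitched with yeast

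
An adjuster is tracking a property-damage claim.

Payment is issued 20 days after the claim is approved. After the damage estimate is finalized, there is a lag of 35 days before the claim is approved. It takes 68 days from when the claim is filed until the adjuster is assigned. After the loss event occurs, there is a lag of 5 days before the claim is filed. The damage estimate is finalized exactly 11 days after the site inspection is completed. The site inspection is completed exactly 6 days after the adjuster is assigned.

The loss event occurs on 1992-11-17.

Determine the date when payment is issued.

The loss event occurs: Nov 17, 1992.
The claim is filed: Nov 17, 1992 + 5 days = Nov 22, 1992.
The adjuster is assigned: Nov 22, 1992 + 68 days = Jan 29, 1993.
The site inspection is completed: Jan 29, 1993 + 6 days = Feb 4, 1993.
The damage estimate is finalized: Feb 4, 1993 + 11 days = Feb 15, 1993.
The claim is approved: Feb 15, 1993 + 35 days = Mar 22, 1993.
Payment is issued: Mar 22, 1993 + 20 days = Apr 11, 1993.

1993-04-11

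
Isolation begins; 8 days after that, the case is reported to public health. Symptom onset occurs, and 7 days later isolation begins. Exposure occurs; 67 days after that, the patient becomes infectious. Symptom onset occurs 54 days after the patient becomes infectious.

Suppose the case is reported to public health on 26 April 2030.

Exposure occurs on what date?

The case is reported to public health: Apr 26, 2030.
Isolation begins: Apr 26, 2030 − 8 days = Apr 18, 2030.
Symptom onset occurs: Apr 18, 2030 − 7 days = Apr 11, 2030.
The patient becomes infectious: Apr 11, 2030 − 54 days = Feb 16, 2030.
Exposure occurs: Feb 16, 2030 − 67 days = Dec 11, 2029.

11 December 2029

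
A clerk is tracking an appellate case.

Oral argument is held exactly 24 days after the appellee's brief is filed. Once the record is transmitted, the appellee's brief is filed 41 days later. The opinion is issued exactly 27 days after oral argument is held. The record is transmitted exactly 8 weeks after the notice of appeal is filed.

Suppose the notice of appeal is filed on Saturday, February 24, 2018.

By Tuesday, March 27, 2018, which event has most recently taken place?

The notice of appeal is filed: Feb 24, 2018.
The record is transmitted: Feb 24, 2018 + 8 weeks = Apr 21, 2018.
The appellee's brief is filed: Apr 21, 2018 + 41 days = Jun 1, 2018.
Oral argument is held: Jun 1, 2018 + 24 days = Jun 25, 2018.
The opinion is issued: Jun 25, 2018 + 27 days = Jul 22, 2018.
Mar 27, 2018 falls between when the notice of appeal is filed (Feb 24, 2018) and when the record is transmitted (Apr 21, 2018).

The notice of appeal is filed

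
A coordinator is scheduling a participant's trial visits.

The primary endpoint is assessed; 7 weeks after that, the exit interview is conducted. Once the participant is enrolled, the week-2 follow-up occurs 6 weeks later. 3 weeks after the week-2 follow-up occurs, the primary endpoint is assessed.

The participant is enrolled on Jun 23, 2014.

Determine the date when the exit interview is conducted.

The participant is enrolled: Jun 23, 2014.
The week-2 follow-up occurs: Jun 23, 2014 + 6 weeks = Aug 4, 2014.
The primary endpoint is assessed: Aug 4, 2014 + 3 weeks = Aug 25, 2014.
The exit interview is conducted: Aug 25, 2014 + 7 weeks = Oct 13, 2014.

Oct 13, 2014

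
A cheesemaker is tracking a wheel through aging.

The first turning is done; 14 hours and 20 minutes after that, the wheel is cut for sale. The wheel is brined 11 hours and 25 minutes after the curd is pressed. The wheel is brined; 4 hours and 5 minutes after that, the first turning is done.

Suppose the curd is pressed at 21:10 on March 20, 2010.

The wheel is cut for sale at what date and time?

03:00 on March 22, 2010

The curd is pressed: 21:10 Mar 20, 2010.
The wheel is brined: 21:10 Mar 20, 2010 + 11h25m = 08:35 Mar 21, 2010.
The first turning is done: 08:35 Mar 21, 2010 + 4h05m = 12:40 Mar 21, 2010.
The wheel is cut for sale: 12:40 Mar 21, 2010 + 14h20m = 03:00 Mar 22, 2010.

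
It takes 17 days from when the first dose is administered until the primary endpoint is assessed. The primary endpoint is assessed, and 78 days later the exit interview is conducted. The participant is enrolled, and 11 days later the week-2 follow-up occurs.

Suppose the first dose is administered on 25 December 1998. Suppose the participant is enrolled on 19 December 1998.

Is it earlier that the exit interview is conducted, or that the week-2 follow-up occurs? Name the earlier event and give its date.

The first dose is administered: Dec 25, 1998.
The primary endpoint is assessed: Dec 25, 1998 + 17 days = Jan 11, 1999.
The exit interview is conducted: Jan 11, 1999 + 78 days = Mar 30, 1999.
The participant is enrolled: Dec 19, 1998.
The week-2 follow-up occurs: Dec 19, 1998 + 11 days = Dec 30, 1998.
Comparing: the exit interview is conducted on Mar 30, 1999 vs the week-2 follow-up occurs on Dec 30, 1998. Earlier: the week-2 follow-up occurs.

The week-2 follow-up occurs — 30 December 1998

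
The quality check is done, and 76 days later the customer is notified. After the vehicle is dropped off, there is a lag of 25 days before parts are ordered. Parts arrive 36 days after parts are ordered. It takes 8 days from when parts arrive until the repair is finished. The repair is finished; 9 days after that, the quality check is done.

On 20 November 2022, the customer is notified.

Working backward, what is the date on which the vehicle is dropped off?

19 June 2022

The customer is notified: Nov 20, 2022.
The quality check is done: Nov 20, 2022 − 76 days = Sep 5, 2022.
The repair is finished: Sep 5, 2022 − 9 days = Aug 27, 2022.
Parts arrive: Aug 27, 2022 − 8 days = Aug 19, 2022.
Parts are ordered: Aug 19, 2022 − 36 days = Jul 14, 2022.
The vehicle is dropped off: Jul 14, 2022 − 25 days = Jun 19, 2022.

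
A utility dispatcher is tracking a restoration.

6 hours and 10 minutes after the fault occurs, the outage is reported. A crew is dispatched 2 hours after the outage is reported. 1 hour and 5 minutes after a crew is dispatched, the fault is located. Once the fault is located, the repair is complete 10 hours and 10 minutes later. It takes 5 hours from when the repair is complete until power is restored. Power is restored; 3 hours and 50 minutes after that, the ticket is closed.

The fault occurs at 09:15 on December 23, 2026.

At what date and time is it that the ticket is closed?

The fault occurs: 09:15 Dec 23, 2026.
The outage is reported: 09:15 Dec 23, 2026 + 6h10m = 15:25 Dec 23, 2026.
A crew is dispatched: 15:25 Dec 23, 2026 + 2h = 17:25 Dec 23, 2026.
The fault is located: 17:25 Dec 23, 2026 + 1h05m = 18:30 Dec 23, 2026.
The repair is complete: 18:30 Dec 23, 2026 + 10h10m = 04:40 Dec 24, 2026.
Power is restored: 04:40 Dec 24, 2026 + 5h = 09:40 Dec 24, 2026.
The ticket is closed: 09:40 Dec 24, 2026 + 3h50m = 13:30 Dec 24, 2026.

13:30 on December 24, 2026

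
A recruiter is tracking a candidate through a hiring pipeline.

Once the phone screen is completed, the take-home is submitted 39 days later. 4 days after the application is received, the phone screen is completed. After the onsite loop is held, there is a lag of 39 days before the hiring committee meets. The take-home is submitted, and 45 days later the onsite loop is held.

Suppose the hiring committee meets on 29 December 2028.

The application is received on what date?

The hiring committee meets: Dec 29, 2028.
The onsite loop is held: Dec 29, 2028 − 39 days = Nov 20, 2028.
The take-home is submitted: Nov 20, 2028 − 45 days = Oct 6, 2028.
The phone screen is completed: Oct 6, 2028 − 39 days = Aug 28, 2028.
The application is received: Aug 28, 2028 − 4 days = Aug 24, 2028.

24 August 2028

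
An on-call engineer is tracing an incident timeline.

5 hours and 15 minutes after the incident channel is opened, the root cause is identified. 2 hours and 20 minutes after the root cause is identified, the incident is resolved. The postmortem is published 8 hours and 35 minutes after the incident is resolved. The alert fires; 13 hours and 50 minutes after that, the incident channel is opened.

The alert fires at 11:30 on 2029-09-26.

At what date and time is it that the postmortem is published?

17:30 on 2029-09-27

The alert fires: 11:30 Sep 26, 2029.
The incident channel is opened: 11:30 Sep 26, 2029 + 13h50m = 01:20 Sep 27, 2029.
The root cause is identified: 01:20 Sep 27, 2029 + 5h15m = 06:35 Sep 27, 2029.
The incident is resolved: 06:35 Sep 27, 2029 + 2h20m = 08:55 Sep 27, 2029.
The postmortem is published: 08:55 Sep 27, 2029 + 8h35m = 17:30 Sep 27, 2029.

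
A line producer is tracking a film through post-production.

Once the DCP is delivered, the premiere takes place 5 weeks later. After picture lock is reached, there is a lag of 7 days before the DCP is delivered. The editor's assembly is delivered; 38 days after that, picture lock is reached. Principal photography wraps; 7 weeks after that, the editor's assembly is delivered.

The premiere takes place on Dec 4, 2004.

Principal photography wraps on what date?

Jul 28, 2004

The premiere takes place: Dec 4, 2004.
The DCP is delivered: Dec 4, 2004 − 5 weeks = Oct 30, 2004.
Picture lock is reached: Oct 30, 2004 − 7 days = Oct 23, 2004.
The editor's assembly is delivered: Oct 23, 2004 − 38 days = Sep 15, 2004.
Principal photography wraps: Sep 15, 2004 − 7 weeks = Jul 28, 2004.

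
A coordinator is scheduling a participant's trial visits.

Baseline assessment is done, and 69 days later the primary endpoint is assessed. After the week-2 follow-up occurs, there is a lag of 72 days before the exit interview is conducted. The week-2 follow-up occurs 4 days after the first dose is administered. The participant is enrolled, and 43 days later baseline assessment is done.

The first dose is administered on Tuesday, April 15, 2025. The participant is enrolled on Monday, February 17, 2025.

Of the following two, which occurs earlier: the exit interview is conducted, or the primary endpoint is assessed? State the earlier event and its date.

The first dose is administered: Apr 15, 2025.
The week-2 follow-up occurs: Apr 15, 2025 + 4 days = Apr 19, 2025.
The exit interview is conducted: Apr 19, 2025 + 72 days = Jun 30, 2025.
The participant is enrolled: Feb 17, 2025.
Baseline assessment is done: Feb 17, 2025 + 43 days = Apr 1, 2025.
The primary endpoint is assessed: Apr 1, 2025 + 69 days = Jun 9, 2025.
Comparing: the exit interview is conducted on Jun 30, 2025 vs the primary endpoint is assessed on Jun 9, 2025. Earlier: the primary endpoint is assessed.

The primary endpoint is assessed — Monday, June 9, 2025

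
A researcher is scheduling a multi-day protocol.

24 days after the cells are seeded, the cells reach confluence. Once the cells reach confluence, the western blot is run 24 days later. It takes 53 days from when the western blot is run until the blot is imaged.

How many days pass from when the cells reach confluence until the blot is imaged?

Causal path: the cells reach confluence → the western blot is run → the blot is imaged.
Total delay along the path: 24 + 53 = 77 days.

77 days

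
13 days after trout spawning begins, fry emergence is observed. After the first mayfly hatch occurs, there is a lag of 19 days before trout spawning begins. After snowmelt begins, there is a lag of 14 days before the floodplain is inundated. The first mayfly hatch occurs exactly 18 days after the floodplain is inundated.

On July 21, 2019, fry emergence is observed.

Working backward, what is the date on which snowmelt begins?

Fry emergence is observed: Jul 21, 2019.
Trout spawning begins: Jul 21, 2019 − 13 days = Jul 8, 2019.
The first mayfly hatch occurs: Jul 8, 2019 − 19 days = Jun 19, 2019.
The floodplain is inundated: Jun 19, 2019 − 18 days = Jun 1, 2019.
Snowmelt begins: Jun 1, 2019 − 14 days = May 18, 2019.

May 18, 2019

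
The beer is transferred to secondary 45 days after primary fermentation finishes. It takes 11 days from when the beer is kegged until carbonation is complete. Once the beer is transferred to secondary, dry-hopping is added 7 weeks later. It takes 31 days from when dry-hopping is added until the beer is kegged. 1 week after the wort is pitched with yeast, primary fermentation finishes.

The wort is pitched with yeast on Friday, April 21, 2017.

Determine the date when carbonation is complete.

The wort is pitched with yeast: Apr 21, 2017.
Primary fermentation finishes: Apr 21, 2017 + 1 week = Apr 28, 2017.
The beer is transferred to secondary: Apr 28, 2017 + 45 days = Jun 12, 2017.
Dry-hopping is added: Jun 12, 2017 + 7 weeks = Jul 31, 2017.
The beer is kegged: Jul 31, 2017 + 31 days = Aug 31, 2017.
Carbonation is complete: Aug 31, 2017 + 11 days = Sep 11, 2017.

Monday, September 11, 2017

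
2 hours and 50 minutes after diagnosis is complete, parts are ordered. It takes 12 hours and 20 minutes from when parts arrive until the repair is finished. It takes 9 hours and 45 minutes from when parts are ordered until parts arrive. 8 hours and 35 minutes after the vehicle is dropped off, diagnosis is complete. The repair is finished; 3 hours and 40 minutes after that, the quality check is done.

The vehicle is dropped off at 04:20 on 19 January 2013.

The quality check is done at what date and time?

17:30 on 20 January 2013

The vehicle is dropped off: 04:20 Jan 19, 2013.
Diagnosis is complete: 04:20 Jan 19, 2013 + 8h35m = 12:55 Jan 19, 2013.
Parts are ordered: 12:55 Jan 19, 2013 + 2h50m = 15:45 Jan 19, 2013.
Parts arrive: 15:45 Jan 19, 2013 + 9h45m = 01:30 Jan 20, 2013.
The repair is finished: 01:30 Jan 20, 2013 + 12h20m = 13:50 Jan 20, 2013.
The quality check is done: 13:50 Jan 20, 2013 + 3h40m = 17:30 Jan 20, 2013.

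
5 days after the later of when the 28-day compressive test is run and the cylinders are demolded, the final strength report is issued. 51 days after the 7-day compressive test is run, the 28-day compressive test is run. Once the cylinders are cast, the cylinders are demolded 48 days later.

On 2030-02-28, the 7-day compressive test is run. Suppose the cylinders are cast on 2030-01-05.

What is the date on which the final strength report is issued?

2030-04-25

The 7-day compressive test is run: Feb 28, 2030.
The 28-day compressive test is run: Feb 28, 2030 + 51 days = Apr 20, 2030.
The cylinders are cast: Jan 5, 2030.
The cylinders are demolded: Jan 5, 2030 + 48 days = Feb 22, 2030.
Both prerequisites met — the 28-day compressive test is run (Apr 20, 2030), the cylinders are demolded (Feb 22, 2030); the later is Apr 20, 2030.
The final strength report is issued: Apr 20, 2030 + 5 days = Apr 25, 2030.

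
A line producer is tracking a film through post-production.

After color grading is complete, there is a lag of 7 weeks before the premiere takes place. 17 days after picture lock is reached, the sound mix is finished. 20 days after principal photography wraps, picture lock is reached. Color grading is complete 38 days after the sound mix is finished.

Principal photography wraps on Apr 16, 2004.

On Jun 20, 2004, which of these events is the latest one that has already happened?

Principal photography wraps: Apr 16, 2004.
Picture lock is reached: Apr 16, 2004 + 20 days = May 6, 2004.
The sound mix is finished: May 6, 2004 + 17 days = May 23, 2004.
Color grading is complete: May 23, 2004 + 38 days = Jun 30, 2004.
The premiere takes place: Jun 30, 2004 + 7 weeks = Aug 18, 2004.
Jun 20, 2004 falls between when the sound mix is finished (May 23, 2004) and when color grading is complete (Jun 30, 2004).

The sound mix is finished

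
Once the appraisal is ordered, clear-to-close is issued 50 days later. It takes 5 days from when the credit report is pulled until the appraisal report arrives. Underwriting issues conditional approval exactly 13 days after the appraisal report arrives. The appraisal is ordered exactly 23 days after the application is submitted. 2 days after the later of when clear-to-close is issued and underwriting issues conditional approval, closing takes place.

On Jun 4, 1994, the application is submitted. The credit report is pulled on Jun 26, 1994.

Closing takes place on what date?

Aug 18, 1994

The application is submitted: Jun 4, 1994.
The appraisal is ordered: Jun 4, 1994 + 23 days = Jun 27, 1994.
Clear-to-close is issued: Jun 27, 1994 + 50 days = Aug 16, 1994.
The credit report is pulled: Jun 26, 1994.
The appraisal report arrives: Jun 26, 1994 + 5 days = Jul 1, 1994.
Underwriting issues conditional approval: Jul 1, 1994 + 13 days = Jul 14, 1994.
Both prerequisites met — clear-to-close is issued (Aug 16, 1994), underwriting issues conditional approval (Jul 14, 1994); the later is Aug 16, 1994.
Closing takes place: Aug 16, 1994 + 2 days = Aug 18, 1994.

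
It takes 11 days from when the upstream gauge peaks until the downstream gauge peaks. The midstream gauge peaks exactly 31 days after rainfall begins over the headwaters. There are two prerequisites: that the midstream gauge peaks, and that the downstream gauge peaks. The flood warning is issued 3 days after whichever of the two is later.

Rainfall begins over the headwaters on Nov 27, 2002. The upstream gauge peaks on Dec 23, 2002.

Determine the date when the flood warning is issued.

Rainfall begins over the headwaters: Nov 27, 2002.
The midstream gauge peaks: Nov 27, 2002 + 31 days = Dec 28, 2002.
The upstream gauge peaks: Dec 23, 2002.
The downstream gauge peaks: Dec 23, 2002 + 11 days = Jan 3, 2003.
Both prerequisites met — the midstream gauge peaks (Dec 28, 2002), the downstream gauge peaks (Jan 3, 2003); the later is Jan 3, 2003.
The flood warning is issued: Jan 3, 2003 + 3 days = Jan 6, 2003.

Jan 6, 2003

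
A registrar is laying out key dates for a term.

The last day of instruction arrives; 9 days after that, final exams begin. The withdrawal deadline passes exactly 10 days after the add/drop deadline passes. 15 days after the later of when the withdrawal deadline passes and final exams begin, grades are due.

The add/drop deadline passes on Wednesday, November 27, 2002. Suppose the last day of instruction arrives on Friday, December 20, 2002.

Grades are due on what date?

Monday, January 13, 2003

The add/drop deadline passes: Nov 27, 2002.
The withdrawal deadline passes: Nov 27, 2002 + 10 days = Dec 7, 2002.
The last day of instruction arrives: Dec 20, 2002.
Final exams begin: Dec 20, 2002 + 9 days = Dec 29, 2002.
Both prerequisites met — the withdrawal deadline passes (Dec 7, 2002), final exams begin (Dec 29, 2002); the later is Dec 29, 2002.
Grades are due: Dec 29, 2002 + 15 days = Jan 13, 2003.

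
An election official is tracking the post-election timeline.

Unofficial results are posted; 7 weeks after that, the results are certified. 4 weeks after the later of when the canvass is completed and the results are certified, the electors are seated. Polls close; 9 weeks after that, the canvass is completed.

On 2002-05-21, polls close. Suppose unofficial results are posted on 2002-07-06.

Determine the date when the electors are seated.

2002-09-21

Polls close: May 21, 2002.
The canvass is completed: May 21, 2002 + 9 weeks = Jul 23, 2002.
Unofficial results are posted: Jul 6, 2002.
The results are certified: Jul 6, 2002 + 7 weeks = Aug 24, 2002.
Both prerequisites met — the canvass is completed (Jul 23, 2002), the results are certified (Aug 24, 2002); the later is Aug 24, 2002.
The electors are seated: Aug 24, 2002 + 4 weeks = Sep 21, 2002.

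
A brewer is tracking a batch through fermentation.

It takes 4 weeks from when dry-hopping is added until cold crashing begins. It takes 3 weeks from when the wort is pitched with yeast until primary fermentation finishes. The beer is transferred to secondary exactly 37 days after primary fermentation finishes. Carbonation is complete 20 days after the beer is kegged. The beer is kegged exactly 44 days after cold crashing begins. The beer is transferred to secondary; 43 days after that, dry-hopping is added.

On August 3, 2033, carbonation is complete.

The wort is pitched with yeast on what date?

January 22, 2033

Carbonation is complete: Aug 3, 2033.
The beer is kegged: Aug 3, 2033 − 20 days = Jul 14, 2033.
Cold crashing begins: Jul 14, 2033 − 44 days = May 31, 2033.
Dry-hopping is added: May 31, 2033 − 4 weeks = May 3, 2033.
The beer is transferred to secondary: May 3, 2033 − 43 days = Mar 21, 2033.
Primary fermentation finishes: Mar 21, 2033 − 37 days = Feb 12, 2033.
The wort is pitched with yeast: Feb 12, 2033 − 3 weeks = Jan 22, 2033.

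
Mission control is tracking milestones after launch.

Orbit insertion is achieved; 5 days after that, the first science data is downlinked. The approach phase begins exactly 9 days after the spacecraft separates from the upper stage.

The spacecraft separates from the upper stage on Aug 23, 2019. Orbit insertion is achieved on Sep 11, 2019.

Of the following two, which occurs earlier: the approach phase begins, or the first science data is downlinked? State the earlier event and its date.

The spacecraft separates from the upper stage: Aug 23, 2019.
The approach phase begins: Aug 23, 2019 + 9 days = Sep 1, 2019.
Orbit insertion is achieved: Sep 11, 2019.
The first science data is downlinked: Sep 11, 2019 + 5 days = Sep 16, 2019.
Comparing: the approach phase begins on Sep 1, 2019 vs the first science data is downlinked on Sep 16, 2019. Earlier: the approach phase begins.

The approach phase begins — Sep 1, 2019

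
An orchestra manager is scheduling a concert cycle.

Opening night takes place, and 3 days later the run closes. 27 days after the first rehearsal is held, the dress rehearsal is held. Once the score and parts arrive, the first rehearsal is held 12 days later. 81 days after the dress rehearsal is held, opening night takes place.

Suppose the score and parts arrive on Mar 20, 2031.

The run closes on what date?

The score and parts arrive: Mar 20, 2031.
The first rehearsal is held: Mar 20, 2031 + 12 days = Apr 1, 2031.
The dress rehearsal is held: Apr 1, 2031 + 27 days = Apr 28, 2031.
Opening night takes place: Apr 28, 2031 + 81 days = Jul 18, 2031.
The run closes: Jul 18, 2031 + 3 days = Jul 21, 2031.

Jul 21, 2031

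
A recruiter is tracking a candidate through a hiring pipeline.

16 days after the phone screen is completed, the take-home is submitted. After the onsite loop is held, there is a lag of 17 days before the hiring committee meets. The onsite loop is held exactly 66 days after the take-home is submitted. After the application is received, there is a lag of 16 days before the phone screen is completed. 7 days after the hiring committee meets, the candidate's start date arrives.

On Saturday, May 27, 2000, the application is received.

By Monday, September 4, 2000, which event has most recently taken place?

The onsite loop is held

The application is received: May 27, 2000.
The phone screen is completed: May 27, 2000 + 16 days = Jun 12, 2000.
The take-home is submitted: Jun 12, 2000 + 16 days = Jun 28, 2000.
The onsite loop is held: Jun 28, 2000 + 66 days = Sep 2, 2000.
The hiring committee meets: Sep 2, 2000 + 17 days = Sep 19, 2000.
The candidate's start date arrives: Sep 19, 2000 + 7 days = Sep 26, 2000.
Sep 4, 2000 falls between when the onsite loop is held (Sep 2, 2000) and when the hiring committee meets (Sep 19, 2000).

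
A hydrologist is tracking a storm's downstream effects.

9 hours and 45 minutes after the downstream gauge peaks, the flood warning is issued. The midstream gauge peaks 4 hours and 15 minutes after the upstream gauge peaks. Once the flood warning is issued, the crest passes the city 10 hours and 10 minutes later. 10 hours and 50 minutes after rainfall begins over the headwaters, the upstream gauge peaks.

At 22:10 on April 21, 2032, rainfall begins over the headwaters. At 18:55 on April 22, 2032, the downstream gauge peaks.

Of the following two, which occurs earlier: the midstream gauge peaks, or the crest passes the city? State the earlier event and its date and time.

The midstream gauge peaks — 13:15 on April 22, 2032

Rainfall begins over the headwaters: 22:10 Apr 21, 2032.
The upstream gauge peaks: 22:10 Apr 21, 2032 + 10h50m = 09:00 Apr 22, 2032.
The midstream gauge peaks: 09:00 Apr 22, 2032 + 4h15m = 13:15 Apr 22, 2032.
The downstream gauge peaks: 18:55 Apr 22, 2032.
The flood warning is issued: 18:55 Apr 22, 2032 + 9h45m = 04:40 Apr 23, 2032.
The crest passes the city: 04:40 Apr 23, 2032 + 10h10m = 14:50 Apr 23, 2032.
Comparing: the midstream gauge peaks at 13:15 Apr 22, 2032 vs the crest passes the city at 14:50 Apr 23, 2032. Earlier: the midstream gauge peaks.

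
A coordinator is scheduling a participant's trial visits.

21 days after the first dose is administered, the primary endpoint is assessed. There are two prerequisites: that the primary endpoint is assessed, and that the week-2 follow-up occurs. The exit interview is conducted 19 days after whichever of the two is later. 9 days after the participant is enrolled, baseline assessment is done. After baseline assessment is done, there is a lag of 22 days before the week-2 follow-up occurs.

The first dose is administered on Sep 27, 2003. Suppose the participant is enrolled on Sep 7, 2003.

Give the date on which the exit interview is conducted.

The first dose is administered: Sep 27, 2003.
The primary endpoint is assessed: Sep 27, 2003 + 21 days = Oct 18, 2003.
The participant is enrolled: Sep 7, 2003.
Baseline assessment is done: Sep 7, 2003 + 9 days = Sep 16, 2003.
The week-2 follow-up occurs: Sep 16, 2003 + 22 days = Oct 8, 2003.
Both prerequisites met — the primary endpoint is assessed (Oct 18, 2003), the week-2 follow-up occurs (Oct 8, 2003); the later is Oct 18, 2003.
The exit interview is conducted: Oct 18, 2003 + 19 days = Nov 6, 2003.

Nov 6, 2003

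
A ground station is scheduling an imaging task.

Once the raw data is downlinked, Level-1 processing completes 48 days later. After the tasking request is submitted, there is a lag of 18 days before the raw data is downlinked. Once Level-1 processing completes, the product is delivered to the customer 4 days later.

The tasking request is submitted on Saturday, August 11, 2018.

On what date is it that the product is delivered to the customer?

The tasking request is submitted: Aug 11, 2018.
The raw data is downlinked: Aug 11, 2018 + 18 days = Aug 29, 2018.
Level-1 processing completes: Aug 29, 2018 + 48 days = Oct 16, 2018.
The product is delivered to the customer: Oct 16, 2018 + 4 days = Oct 20, 2018.

Saturday, October 20, 2018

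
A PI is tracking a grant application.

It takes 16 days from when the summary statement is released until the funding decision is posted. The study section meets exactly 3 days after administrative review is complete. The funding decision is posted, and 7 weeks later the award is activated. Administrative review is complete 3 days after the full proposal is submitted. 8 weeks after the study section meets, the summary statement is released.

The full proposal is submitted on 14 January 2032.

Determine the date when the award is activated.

20 May 2032

The full proposal is submitted: Jan 14, 2032.
Administrative review is complete: Jan 14, 2032 + 3 days = Jan 17, 2032.
The study section meets: Jan 17, 2032 + 3 days = Jan 20, 2032.
The summary statement is released: Jan 20, 2032 + 8 weeks = Mar 16, 2032.
The funding decision is posted: Mar 16, 2032 + 16 days = Apr 1, 2032.
The award is activated: Apr 1, 2032 + 7 weeks = May 20, 2032.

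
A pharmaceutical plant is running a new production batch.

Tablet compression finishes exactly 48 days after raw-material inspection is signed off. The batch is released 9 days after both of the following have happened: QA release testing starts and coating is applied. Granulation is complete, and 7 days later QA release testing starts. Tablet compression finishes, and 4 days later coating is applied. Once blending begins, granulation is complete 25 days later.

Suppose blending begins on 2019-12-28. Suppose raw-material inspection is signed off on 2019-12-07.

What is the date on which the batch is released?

2020-02-07

Blending begins: Dec 28, 2019.
Granulation is complete: Dec 28, 2019 + 25 days = Jan 22, 2020.
QA release testing starts: Jan 22, 2020 + 7 days = Jan 29, 2020.
Raw-material inspection is signed off: Dec 7, 2019.
Tablet compression finishes: Dec 7, 2019 + 48 days = Jan 24, 2020.
Coating is applied: Jan 24, 2020 + 4 days = Jan 28, 2020.
Both prerequisites met — QA release testing starts (Jan 29, 2020), coating is applied (Jan 28, 2020); the later is Jan 29, 2020.
The batch is released: Jan 29, 2020 + 9 days = Feb 7, 2020.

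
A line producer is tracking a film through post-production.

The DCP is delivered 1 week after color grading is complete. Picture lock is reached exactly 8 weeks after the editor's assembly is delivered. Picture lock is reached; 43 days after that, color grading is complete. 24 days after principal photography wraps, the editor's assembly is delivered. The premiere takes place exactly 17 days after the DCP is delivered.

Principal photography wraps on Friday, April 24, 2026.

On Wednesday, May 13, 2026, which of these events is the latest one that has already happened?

Principal photography wraps: Apr 24, 2026.
The editor's assembly is delivered: Apr 24, 2026 + 24 days = May 18, 2026.
Picture lock is reached: May 18, 2026 + 8 weeks = Jul 13, 2026.
Color grading is complete: Jul 13, 2026 + 43 days = Aug 25, 2026.
The DCP is delivered: Aug 25, 2026 + 1 week = Sep 1, 2026.
The premiere takes place: Sep 1, 2026 + 17 days = Sep 18, 2026.
May 13, 2026 falls between when principal photography wraps (Apr 24, 2026) and when the editor's assembly is delivered (May 18, 2026).

Principal photography wraps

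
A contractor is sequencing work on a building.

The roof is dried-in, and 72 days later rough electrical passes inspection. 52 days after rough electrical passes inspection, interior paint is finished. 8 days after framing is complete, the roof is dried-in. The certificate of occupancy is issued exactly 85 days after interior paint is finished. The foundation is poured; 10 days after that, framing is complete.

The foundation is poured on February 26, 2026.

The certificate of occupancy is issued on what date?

October 11, 2026

The foundation is poured: Feb 26, 2026.
Framing is complete: Feb 26, 2026 + 10 days = Mar 8, 2026.
The roof is dried-in: Mar 8, 2026 + 8 days = Mar 16, 2026.
Rough electrical passes inspection: Mar 16, 2026 + 72 days = May 27, 2026.
Interior paint is finished: May 27, 2026 + 52 days = Jul 18, 2026.
The certificate of occupancy is issued: Jul 18, 2026 + 85 days = Oct 11, 2026.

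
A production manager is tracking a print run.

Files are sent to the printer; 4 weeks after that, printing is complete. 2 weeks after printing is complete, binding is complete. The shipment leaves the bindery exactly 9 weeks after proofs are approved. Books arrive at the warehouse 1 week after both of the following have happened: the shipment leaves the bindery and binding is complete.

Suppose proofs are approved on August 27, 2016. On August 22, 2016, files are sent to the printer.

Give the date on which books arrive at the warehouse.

November 5, 2016

Proofs are approved: Aug 27, 2016.
The shipment leaves the bindery: Aug 27, 2016 + 9 weeks = Oct 29, 2016.
Files are sent to the printer: Aug 22, 2016.
Printing is complete: Aug 22, 2016 + 4 weeks = Sep 19, 2016.
Binding is complete: Sep 19, 2016 + 2 weeks = Oct 3, 2016.
Both prerequisites met — the shipment leaves the bindery (Oct 29, 2016), binding is complete (Oct 3, 2016); the later is Oct 29, 2016.
Books arrive at the warehouse: Oct 29, 2016 + 1 week = Nov 5, 2016.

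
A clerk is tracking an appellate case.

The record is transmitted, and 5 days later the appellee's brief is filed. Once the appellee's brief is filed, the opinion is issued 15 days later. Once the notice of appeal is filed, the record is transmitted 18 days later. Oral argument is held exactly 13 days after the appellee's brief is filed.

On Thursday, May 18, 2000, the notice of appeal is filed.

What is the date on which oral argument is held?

Friday, June 23, 2000

The notice of appeal is filed: May 18, 2000.
The record is transmitted: May 18, 2000 + 18 days = Jun 5, 2000.
The appellee's brief is filed: Jun 5, 2000 + 5 days = Jun 10, 2000.
Oral argument is held: Jun 10, 2000 + 13 days = Jun 23, 2000.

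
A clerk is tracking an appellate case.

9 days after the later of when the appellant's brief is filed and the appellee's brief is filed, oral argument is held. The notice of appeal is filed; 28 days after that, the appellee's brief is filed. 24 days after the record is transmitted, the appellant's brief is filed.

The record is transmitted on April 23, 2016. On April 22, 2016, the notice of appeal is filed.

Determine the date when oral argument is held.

The record is transmitted: Apr 23, 2016.
The appellant's brief is filed: Apr 23, 2016 + 24 days = May 17, 2016.
The notice of appeal is filed: Apr 22, 2016.
The appellee's brief is filed: Apr 22, 2016 + 28 days = May 20, 2016.
Both prerequisites met — the appellant's brief is filed (May 17, 2016), the appellee's brief is filed (May 20, 2016); the later is May 20, 2016.
Oral argument is held: May 20, 2016 + 9 days = May 29, 2016.

May 29, 2016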